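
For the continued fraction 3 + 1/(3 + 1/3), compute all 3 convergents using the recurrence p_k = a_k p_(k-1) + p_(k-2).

Using the convergent recurrence p_i = a_i*p_{i-1} + p_{i-2}, q_i = a_i*q_{i-1} + q_{i-2} with p_{-2}=0, p_{-1}=1, q_{-2}=1, q_{-1}=0:
  i=0: a_0=3, p_0 = 3*1 + 0 = 3, q_0 = 3*0 + 1 = 1.
  i=1: a_1=3, p_1 = 3*3 + 1 = 10, q_1 = 3*1 + 0 = 3.
  i=2: a_2=3, p_2 = 3*10 + 3 = 33, q_2 = 3*3 + 1 = 10.

3/1, 10/3, 33/10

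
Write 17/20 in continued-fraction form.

Run the Euclidean algorithm on 17 and 20; the successive quotients are the partial quotients a_0, a_1, ... (each step inverts the fractional part left over by the previous one):
  17 = 0*20 + 17, so a_0 = 0.
  20 = 1*17 + 3, so a_1 = 1.
  17 = 5*3 + 2, so a_2 = 5.
  3 = 1*2 + 1, so a_3 = 1.
  2 = 2*1 + 0, so a_4 = 2.
The remainder reaches 0 after 5 divisions, so the expansion has 5 partial quotients, read off in order.

[0; 1, 5, 1, 2]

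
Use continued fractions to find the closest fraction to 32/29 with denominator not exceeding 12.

11/10

Expand x = 32/29 as a continued fraction with the Euclidean algorithm:
  32 = 1*29 + 3, so a_0 = 1.
  29 = 9*3 + 2, so a_1 = 9.
  3 = 1*2 + 1, so a_2 = 1.
  2 = 2*1 + 0, so a_3 = 2.
so x = [1; 9, 1, 2].
Convergents (p_i = a_i*p_{i-1} + p_{i-2}, q_i = a_i*q_{i-1} + q_{i-2} with p_{-2}=0, p_{-1}=1, q_{-2}=1, q_{-1}=0), until the denominator exceeds 12:
  i=0: a_0=1, p_0 = 1*1 + 0 = 1, q_0 = 1*0 + 1 = 1.
  i=1: a_1=9, p_1 = 9*1 + 1 = 10, q_1 = 9*1 + 0 = 9.
  i=2: a_2=1, p_2 = 1*10 + 1 = 11, q_2 = 1*9 + 1 = 10.
  i=3: a_3=2, p_3 = 2*11 + 10 = 32, q_3 = 2*10 + 9 = 29.
q_3 = 29 > 12, so the last convergent with denominator <= 12 is p_2/q_2 = 11/10.
The closest fraction with denominator <= 12 is either p_2/q_2 or the intermediate fraction (k*p_2 + p_1)/(k*q_2 + q_1) with the largest k >= 1 whose denominator stays <= 12; these approach x as k grows, and every other convergent or intermediate fraction in range is farther away.
Largest k: floor((12 - q_1)/q_2) = floor((12 - 9)/10) = 0.
Since k = 0, no intermediate fraction beyond p_2/q_2 has denominator <= 12, so the convergent 11/10 is the closest (its error is |32*10 - 11*29|/(29*10) = 1/290).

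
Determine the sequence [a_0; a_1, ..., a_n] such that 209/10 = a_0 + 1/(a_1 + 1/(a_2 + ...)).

Run the Euclidean algorithm on 209 and 10; the successive quotients are the partial quotients a_0, a_1, ... (each step inverts the fractional part left over by the previous one):
  209 = 20*10 + 9, so a_0 = 20.
  10 = 1*9 + 1, so a_1 = 1.
  9 = 9*1 + 0, so a_2 = 9.
The remainder reaches 0 after 3 divisions, so the expansion has 3 partial quotients, read off in order.

[20; 1, 9]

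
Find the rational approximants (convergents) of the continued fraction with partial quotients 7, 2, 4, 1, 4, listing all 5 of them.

Using the convergent recurrence p_i = a_i*p_{i-1} + p_{i-2}, q_i = a_i*q_{i-1} + q_{i-2} with p_{-2}=0, p_{-1}=1, q_{-2}=1, q_{-1}=0:
  i=0: a_0=7, p_0 = 7*1 + 0 = 7, q_0 = 7*0 + 1 = 1.
  i=1: a_1=2, p_1 = 2*7 + 1 = 15, q_1 = 2*1 + 0 = 2.
  i=2: a_2=4, p_2 = 4*15 + 7 = 67, q_2 = 4*2 + 1 = 9.
  i=3: a_3=1, p_3 = 1*67 + 15 = 82, q_3 = 1*9 + 2 = 11.
  i=4: a_4=4, p_4 = 4*82 + 67 = 395, q_4 = 4*11 + 9 = 53.

7/1, 15/2, 67/9, 82/11, 395/53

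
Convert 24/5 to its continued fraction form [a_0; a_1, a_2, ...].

[4; 1, 4]

Run the Euclidean algorithm on 24 and 5; the successive quotients are the partial quotients a_0, a_1, ... (each step inverts the fractional part left over by the previous one):
  24 = 4*5 + 4, so a_0 = 4.
  5 = 1*4 + 1, so a_1 = 1.
  4 = 4*1 + 0, so a_2 = 4.
The remainder reaches 0 after 3 divisions, so the expansion has 3 partial quotients, read off in order.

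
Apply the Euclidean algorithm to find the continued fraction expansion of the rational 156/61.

Run the Euclidean algorithm on 156 and 61; the successive quotients are the partial quotients a_0, a_1, ... (each step inverts the fractional part left over by the previous one):
  156 = 2*61 + 34, so a_0 = 2.
  61 = 1*34 + 27, so a_1 = 1.
  34 = 1*27 + 7, so a_2 = 1.
  27 = 3*7 + 6, so a_3 = 3.
  7 = 1*6 + 1, so a_4 = 1.
  6 = 6*1 + 0, so a_5 = 6.
The remainder reaches 0 after 6 divisions, so the expansion has 6 partial quotients, read off in order.

[2; 1, 1, 3, 1, 6]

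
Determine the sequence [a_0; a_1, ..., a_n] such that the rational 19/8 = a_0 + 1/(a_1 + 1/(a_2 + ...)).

Run the Euclidean algorithm on 19 and 8; the successive quotients are the partial quotients a_0, a_1, ... (each step inverts the fractional part left over by the previous one):
  19 = 2*8 + 3, so a_0 = 2.
  8 = 2*3 + 2, so a_1 = 2.
  3 = 1*2 + 1, so a_2 = 1.
  2 = 2*1 + 0, so a_3 = 2.
The remainder reaches 0 after 4 divisions, so the expansion has 4 partial quotients, read off in order.

[2; 2, 1, 2]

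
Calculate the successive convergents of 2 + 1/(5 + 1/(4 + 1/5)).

2/1, 11/5, 46/21, 241/110

Using the convergent recurrence p_i = a_i*p_{i-1} + p_{i-2}, q_i = a_i*q_{i-1} + q_{i-2} with p_{-2}=0, p_{-1}=1, q_{-2}=1, q_{-1}=0:
  i=0: a_0=2, p_0 = 2*1 + 0 = 2, q_0 = 2*0 + 1 = 1.
  i=1: a_1=5, p_1 = 5*2 + 1 = 11, q_1 = 5*1 + 0 = 5.
  i=2: a_2=4, p_2 = 4*11 + 2 = 46, q_2 = 4*5 + 1 = 21.
  i=3: a_3=5, p_3 = 5*46 + 11 = 241, q_3 = 5*21 + 5 = 110.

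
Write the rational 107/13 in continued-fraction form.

Run the Euclidean algorithm on 107 and 13; the successive quotients are the partial quotients a_0, a_1, ... (each step inverts the fractional part left over by the previous one):
  107 = 8*13 + 3, so a_0 = 8.
  13 = 4*3 + 1, so a_1 = 4.
  3 = 3*1 + 0, so a_2 = 3.
The remainder reaches 0 after 3 divisions, so the expansion has 3 partial quotients, read off in order.

[8; 4, 3]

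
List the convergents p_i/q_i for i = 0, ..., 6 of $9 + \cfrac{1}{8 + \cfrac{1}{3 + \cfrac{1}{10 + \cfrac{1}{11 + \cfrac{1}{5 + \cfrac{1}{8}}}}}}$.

9/1, 73/8, 228/25, 2353/258, 26111/2863, 132908/14573, 1089375/119447

Using the convergent recurrence p_i = a_i*p_{i-1} + p_{i-2}, q_i = a_i*q_{i-1} + q_{i-2} with p_{-2}=0, p_{-1}=1, q_{-2}=1, q_{-1}=0:
  i=0: a_0=9, p_0 = 9*1 + 0 = 9, q_0 = 9*0 + 1 = 1.
  i=1: a_1=8, p_1 = 8*9 + 1 = 73, q_1 = 8*1 + 0 = 8.
  i=2: a_2=3, p_2 = 3*73 + 9 = 228, q_2 = 3*8 + 1 = 25.
  i=3: a_3=10, p_3 = 10*228 + 73 = 2353, q_3 = 10*25 + 8 = 258.
  i=4: a_4=11, p_4 = 11*2353 + 228 = 26111, q_4 = 11*258 + 25 = 2863.
  i=5: a_5=5, p_5 = 5*26111 + 2353 = 132908, q_5 = 5*2863 + 258 = 14573.
  i=6: a_6=8, p_6 = 8*132908 + 26111 = 1089375, q_6 = 8*14573 + 2863 = 119447.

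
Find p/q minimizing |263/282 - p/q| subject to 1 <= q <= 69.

55/59

Expand x = 263/282 as a continued fraction with the Euclidean algorithm:
  263 = 0*282 + 263, so a_0 = 0.
  282 = 1*263 + 19, so a_1 = 1.
  263 = 13*19 + 16, so a_2 = 13.
  19 = 1*16 + 3, so a_3 = 1.
  16 = 5*3 + 1, so a_4 = 5.
  3 = 3*1 + 0, so a_5 = 3.
so x = [0; 1, 13, 1, 5, 3].
Convergents (p_i = a_i*p_{i-1} + p_{i-2}, q_i = a_i*q_{i-1} + q_{i-2} with p_{-2}=0, p_{-1}=1, q_{-2}=1, q_{-1}=0), until the denominator exceeds 69:
  i=0: a_0=0, p_0 = 0*1 + 0 = 0, q_0 = 0*0 + 1 = 1.
  i=1: a_1=1, p_1 = 1*0 + 1 = 1, q_1 = 1*1 + 0 = 1.
  i=2: a_2=13, p_2 = 13*1 + 0 = 13, q_2 = 13*1 + 1 = 14.
  i=3: a_3=1, p_3 = 1*13 + 1 = 14, q_3 = 1*14 + 1 = 15.
  i=4: a_4=5, p_4 = 5*14 + 13 = 83, q_4 = 5*15 + 14 = 89.
q_4 = 89 > 69, so the last convergent with denominator <= 69 is p_3/q_3 = 14/15.
The closest fraction with denominator <= 69 is either p_3/q_3 or the intermediate fraction (k*p_3 + p_2)/(k*q_3 + q_2) with the largest k >= 1 whose denominator stays <= 69; these approach x as k grows, and every other convergent or intermediate fraction in range is farther away.
Largest k: floor((69 - q_2)/q_3) = floor((69 - 14)/15) = 3.
That gives (3*14 + 13)/(3*15 + 14) = 55/59.
Compare the errors: |x - 14/15| = |263*15 - 14*282|/(282*15) = 3/4230, and |x - 55/59| = |263*59 - 55*282|/(282*59) = 7/16638.
Cross-multiplying, 7*4230 = 29610 < 49914 = 3*16638, so 7/16638 is smaller: the intermediate fraction 55/59 is closer to x than 14/15.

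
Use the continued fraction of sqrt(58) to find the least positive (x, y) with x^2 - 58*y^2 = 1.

(x, y) = (19603, 2574)

First expand sqrt(58) as a continued fraction. With x_i = (sqrt(58) + m_i)/d_i and (m_0, d_0) = (0, 1): a_0 = floor(sqrt(58)) = 7, since 7^2 = 49 <= 58 < 64 = 8^2.
Iterate m_{i+1} = d_i*a_i - m_i, d_{i+1} = (58 - m_{i+1}^2)/d_i, a_{i+1} = floor((a_0 + m_{i+1})/d_{i+1}):
  m_1 = 1*7 - 0 = 7, d_1 = (58 - 7^2)/1 = 9/1 = 9, a_1 = floor((7 + 7)/9) = 1.
  m_2 = 9*1 - 7 = 2, d_2 = (58 - 2^2)/9 = 54/9 = 6, a_2 = floor((7 + 2)/6) = 1.
  m_3 = 6*1 - 2 = 4, d_3 = (58 - 4^2)/6 = 42/6 = 7, a_3 = floor((7 + 4)/7) = 1.
  m_4 = 7*1 - 4 = 3, d_4 = (58 - 3^2)/7 = 49/7 = 7, a_4 = floor((7 + 3)/7) = 1.
  m_5 = 7*1 - 3 = 4, d_5 = (58 - 4^2)/7 = 42/7 = 6, a_5 = floor((7 + 4)/6) = 1.
  m_6 = 6*1 - 4 = 2, d_6 = (58 - 2^2)/6 = 54/6 = 9, a_6 = floor((7 + 2)/9) = 1.
  m_7 = 9*1 - 2 = 7, d_7 = (58 - 7^2)/9 = 9/9 = 1, a_7 = floor((7 + 7)/1) = 14.
  m_8 = 1*14 - 7 = 7, d_8 = (58 - 7^2)/1 = 9/1 = 9: (m_8, d_8) = (m_1, d_1) = (7, 9), so from here the quotients repeat a_1, ..., a_7; the period length is 7.
So sqrt(58) = [7; (1, 1, 1, 1, 1, 1, 14)] with period length k = 7.
k is odd, so (p_{k-1}, q_{k-1}) only solves x^2 - 58y^2 = -1 and the fundamental solution of x^2 - 58y^2 = 1 is (p_{2k-1}, q_{2k-1}) = (p_13, q_13); compute convergents through index 13, running through the period twice.
Convergents (p_i = a_i*p_{i-1} + p_{i-2}, q_i = a_i*q_{i-1} + q_{i-2} with p_{-2}=0, p_{-1}=1, q_{-2}=1, q_{-1}=0):
  i=0: a_0=7, p_0 = 7*1 + 0 = 7, q_0 = 7*0 + 1 = 1.
  i=1: a_1=1, p_1 = 1*7 + 1 = 8, q_1 = 1*1 + 0 = 1.
  i=2: a_2=1, p_2 = 1*8 + 7 = 15, q_2 = 1*1 + 1 = 2.
  i=3: a_3=1, p_3 = 1*15 + 8 = 23, q_3 = 1*2 + 1 = 3.
  i=4: a_4=1, p_4 = 1*23 + 15 = 38, q_4 = 1*3 + 2 = 5.
  i=5: a_5=1, p_5 = 1*38 + 23 = 61, q_5 = 1*5 + 3 = 8.
  i=6: a_6=1, p_6 = 1*61 + 38 = 99, q_6 = 1*8 + 5 = 13.
  i=7: a_7=14, p_7 = 14*99 + 61 = 1447, q_7 = 14*13 + 8 = 190.
  i=8: a_8=1, p_8 = 1*1447 + 99 = 1546, q_8 = 1*190 + 13 = 203.
  i=9: a_9=1, p_9 = 1*1546 + 1447 = 2993, q_9 = 1*203 + 190 = 393.
  i=10: a_10=1, p_10 = 1*2993 + 1546 = 4539, q_10 = 1*393 + 203 = 596.
  i=11: a_11=1, p_11 = 1*4539 + 2993 = 7532, q_11 = 1*596 + 393 = 989.
  i=12: a_12=1, p_12 = 1*7532 + 4539 = 12071, q_12 = 1*989 + 596 = 1585.
  i=13: a_13=1, p_13 = 1*12071 + 7532 = 19603, q_13 = 1*1585 + 989 = 2574.
Indeed p_6^2 - 58*q_6^2 = 9801 - 9802 = -1, not +1.
Check: 19603^2 - 58*2574^2 = 384277609 - 384277608 = 1, so (x, y) = (19603, 2574) solves the equation, and by the theorem it is the least positive solution.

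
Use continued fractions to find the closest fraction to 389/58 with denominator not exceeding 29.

Expand x = 389/58 as a continued fraction with the Euclidean algorithm:
  389 = 6*58 + 41, so a_0 = 6.
  58 = 1*41 + 17, so a_1 = 1.
  41 = 2*17 + 7, so a_2 = 2.
  17 = 2*7 + 3, so a_3 = 2.
  7 = 2*3 + 1, so a_4 = 2.
  3 = 3*1 + 0, so a_5 = 3.
so x = [6; 1, 2, 2, 2, 3].
Convergents (p_i = a_i*p_{i-1} + p_{i-2}, q_i = a_i*q_{i-1} + q_{i-2} with p_{-2}=0, p_{-1}=1, q_{-2}=1, q_{-1}=0), until the denominator exceeds 29:
  i=0: a_0=6, p_0 = 6*1 + 0 = 6, q_0 = 6*0 + 1 = 1.
  i=1: a_1=1, p_1 = 1*6 + 1 = 7, q_1 = 1*1 + 0 = 1.
  i=2: a_2=2, p_2 = 2*7 + 6 = 20, q_2 = 2*1 + 1 = 3.
  i=3: a_3=2, p_3 = 2*20 + 7 = 47, q_3 = 2*3 + 1 = 7.
  i=4: a_4=2, p_4 = 2*47 + 20 = 114, q_4 = 2*7 + 3 = 17.
  i=5: a_5=3, p_5 = 3*114 + 47 = 389, q_5 = 3*17 + 7 = 58.
q_5 = 58 > 29, so the last convergent with denominator <= 29 is p_4/q_4 = 114/17.
The closest fraction with denominator <= 29 is either p_4/q_4 or the intermediate fraction (k*p_4 + p_3)/(k*q_4 + q_3) with the largest k >= 1 whose denominator stays <= 29; these approach x as k grows, and every other convergent or intermediate fraction in range is farther away.
Largest k: floor((29 - q_3)/q_4) = floor((29 - 7)/17) = 1.
That gives (1*114 + 47)/(1*17 + 7) = 161/24.
Compare the errors: |x - 114/17| = |389*17 - 114*58|/(58*17) = 1/986, and |x - 161/24| = |389*24 - 161*58|/(58*24) = 2/1392.
Cross-multiplying, 1*1392 = 1392 < 1972 = 2*986, so 1/986 is smaller: the convergent 114/17 is closer to x than 161/24.

114/17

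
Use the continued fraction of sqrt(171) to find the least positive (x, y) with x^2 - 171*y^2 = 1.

First expand sqrt(171) as a continued fraction. With x_i = (sqrt(171) + m_i)/d_i and (m_0, d_0) = (0, 1): a_0 = floor(sqrt(171)) = 13, since 13^2 = 169 <= 171 < 196 = 14^2.
Iterate m_{i+1} = d_i*a_i - m_i, d_{i+1} = (171 - m_{i+1}^2)/d_i, a_{i+1} = floor((a_0 + m_{i+1})/d_{i+1}):
  m_1 = 1*13 - 0 = 13, d_1 = (171 - 13^2)/1 = 2/1 = 2, a_1 = floor((13 + 13)/2) = 13.
  m_2 = 2*13 - 13 = 13, d_2 = (171 - 13^2)/2 = 2/2 = 1, a_2 = floor((13 + 13)/1) = 26.
  m_3 = 1*26 - 13 = 13, d_3 = (171 - 13^2)/1 = 2/1 = 2: (m_3, d_3) = (m_1, d_1) = (13, 2), so from here the quotients repeat a_1, a_2; the period length is 2.
So sqrt(171) = [13; (13, 26)] with period length k = 2.
k is even, so the fundamental solution of x^2 - 171y^2 = 1 is (p_{k-1}, q_{k-1}) = (p_1, q_1); compute convergents through index 1.
Convergents (p_i = a_i*p_{i-1} + p_{i-2}, q_i = a_i*q_{i-1} + q_{i-2} with p_{-2}=0, p_{-1}=1, q_{-2}=1, q_{-1}=0):
  i=0: a_0=13, p_0 = 13*1 + 0 = 13, q_0 = 13*0 + 1 = 1.
  i=1: a_1=13, p_1 = 13*13 + 1 = 170, q_1 = 13*1 + 0 = 13.
Check: 170^2 - 171*13^2 = 28900 - 28899 = 1, so (x, y) = (170, 13) solves the equation, and by the theorem it is the least positive solution.

(x, y) = (170, 13)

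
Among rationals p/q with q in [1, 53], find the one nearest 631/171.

107/29

Expand x = 631/171 as a continued fraction with the Euclidean algorithm:
  631 = 3*171 + 118, so a_0 = 3.
  171 = 1*118 + 53, so a_1 = 1.
  118 = 2*53 + 12, so a_2 = 2.
  53 = 4*12 + 5, so a_3 = 4.
  12 = 2*5 + 2, so a_4 = 2.
  5 = 2*2 + 1, so a_5 = 2.
  2 = 2*1 + 0, so a_6 = 2.
so x = [3; 1, 2, 4, 2, 2, 2].
Convergents (p_i = a_i*p_{i-1} + p_{i-2}, q_i = a_i*q_{i-1} + q_{i-2} with p_{-2}=0, p_{-1}=1, q_{-2}=1, q_{-1}=0), until the denominator exceeds 53:
  i=0: a_0=3, p_0 = 3*1 + 0 = 3, q_0 = 3*0 + 1 = 1.
  i=1: a_1=1, p_1 = 1*3 + 1 = 4, q_1 = 1*1 + 0 = 1.
  i=2: a_2=2, p_2 = 2*4 + 3 = 11, q_2 = 2*1 + 1 = 3.
  i=3: a_3=4, p_3 = 4*11 + 4 = 48, q_3 = 4*3 + 1 = 13.
  i=4: a_4=2, p_4 = 2*48 + 11 = 107, q_4 = 2*13 + 3 = 29.
  i=5: a_5=2, p_5 = 2*107 + 48 = 262, q_5 = 2*29 + 13 = 71.
q_5 = 71 > 53, so the last convergent with denominator <= 53 is p_4/q_4 = 107/29.
The closest fraction with denominator <= 53 is either p_4/q_4 or the intermediate fraction (k*p_4 + p_3)/(k*q_4 + q_3) with the largest k >= 1 whose denominator stays <= 53; these approach x as k grows, and every other convergent or intermediate fraction in range is farther away.
Largest k: floor((53 - q_3)/q_4) = floor((53 - 13)/29) = 1.
That gives (1*107 + 48)/(1*29 + 13) = 155/42.
Compare the errors: |x - 107/29| = |631*29 - 107*171|/(171*29) = 2/4959, and |x - 155/42| = |631*42 - 155*171|/(171*42) = 3/7182.
Cross-multiplying, 2*7182 = 14364 < 14877 = 3*4959, so 2/4959 is smaller: the convergent 107/29 is closer to x than 155/42.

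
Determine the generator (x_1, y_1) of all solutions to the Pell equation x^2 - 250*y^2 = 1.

(x, y) = (39480499, 2496966)

First expand sqrt(250) as a continued fraction. With x_i = (sqrt(250) + m_i)/d_i and (m_0, d_0) = (0, 1): a_0 = floor(sqrt(250)) = 15, since 15^2 = 225 <= 250 < 256 = 16^2.
Iterate m_{i+1} = d_i*a_i - m_i, d_{i+1} = (250 - m_{i+1}^2)/d_i, a_{i+1} = floor((a_0 + m_{i+1})/d_{i+1}):
  m_1 = 1*15 - 0 = 15, d_1 = (250 - 15^2)/1 = 25/1 = 25, a_1 = floor((15 + 15)/25) = 1.
  m_2 = 25*1 - 15 = 10, d_2 = (250 - 10^2)/25 = 150/25 = 6, a_2 = floor((15 + 10)/6) = 4.
  m_3 = 6*4 - 10 = 14, d_3 = (250 - 14^2)/6 = 54/6 = 9, a_3 = floor((15 + 14)/9) = 3.
  m_4 = 9*3 - 14 = 13, d_4 = (250 - 13^2)/9 = 81/9 = 9, a_4 = floor((15 + 13)/9) = 3.
  m_5 = 9*3 - 13 = 14, d_5 = (250 - 14^2)/9 = 54/9 = 6, a_5 = floor((15 + 14)/6) = 4.
  m_6 = 6*4 - 14 = 10, d_6 = (250 - 10^2)/6 = 150/6 = 25, a_6 = floor((15 + 10)/25) = 1.
  m_7 = 25*1 - 10 = 15, d_7 = (250 - 15^2)/25 = 25/25 = 1, a_7 = floor((15 + 15)/1) = 30.
  m_8 = 1*30 - 15 = 15, d_8 = (250 - 15^2)/1 = 25/1 = 25: (m_8, d_8) = (m_1, d_1) = (15, 25), so from here the quotients repeat a_1, ..., a_7; the period length is 7.
So sqrt(250) = [15; (1, 4, 3, 3, 4, 1, 30)] with period length k = 7.
k is odd, so (p_{k-1}, q_{k-1}) only solves x^2 - 250y^2 = -1 and the fundamental solution of x^2 - 250y^2 = 1 is (p_{2k-1}, q_{2k-1}) = (p_13, q_13); compute convergents through index 13, running through the period twice.
Convergents (p_i = a_i*p_{i-1} + p_{i-2}, q_i = a_i*q_{i-1} + q_{i-2} with p_{-2}=0, p_{-1}=1, q_{-2}=1, q_{-1}=0):
  i=0: a_0=15, p_0 = 15*1 + 0 = 15, q_0 = 15*0 + 1 = 1.
  i=1: a_1=1, p_1 = 1*15 + 1 = 16, q_1 = 1*1 + 0 = 1.
  i=2: a_2=4, p_2 = 4*16 + 15 = 79, q_2 = 4*1 + 1 = 5.
  i=3: a_3=3, p_3 = 3*79 + 16 = 253, q_3 = 3*5 + 1 = 16.
  i=4: a_4=3, p_4 = 3*253 + 79 = 838, q_4 = 3*16 + 5 = 53.
  i=5: a_5=4, p_5 = 4*838 + 253 = 3605, q_5 = 4*53 + 16 = 228.
  i=6: a_6=1, p_6 = 1*3605 + 838 = 4443, q_6 = 1*228 + 53 = 281.
  i=7: a_7=30, p_7 = 30*4443 + 3605 = 136895, q_7 = 30*281 + 228 = 8658.
  i=8: a_8=1, p_8 = 1*136895 + 4443 = 141338, q_8 = 1*8658 + 281 = 8939.
  i=9: a_9=4, p_9 = 4*141338 + 136895 = 702247, q_9 = 4*8939 + 8658 = 44414.
  i=10: a_10=3, p_10 = 3*702247 + 141338 = 2248079, q_10 = 3*44414 + 8939 = 142181.
  i=11: a_11=3, p_11 = 3*2248079 + 702247 = 7446484, q_11 = 3*142181 + 44414 = 470957.
  i=12: a_12=4, p_12 = 4*7446484 + 2248079 = 32034015, q_12 = 4*470957 + 142181 = 2026009.
  i=13: a_13=1, p_13 = 1*32034015 + 7446484 = 39480499, q_13 = 1*2026009 + 470957 = 2496966.
Indeed p_6^2 - 250*q_6^2 = 19740249 - 19740250 = -1, not +1.
Check: 39480499^2 - 250*2496966^2 = 1558709801289001 - 1558709801289000 = 1, so (x, y) = (39480499, 2496966) solves the equation, and by the theorem it is the least positive solution.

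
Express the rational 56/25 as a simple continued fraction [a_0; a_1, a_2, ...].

Run the Euclidean algorithm on 56 and 25; the successive quotients are the partial quotients a_0, a_1, ... (each step inverts the fractional part left over by the previous one):
  56 = 2*25 + 6, so a_0 = 2.
  25 = 4*6 + 1, so a_1 = 4.
  6 = 6*1 + 0, so a_2 = 6.
The remainder reaches 0 after 3 divisions, so the expansion has 3 partial quotients, read off in order.

[2; 4, 6]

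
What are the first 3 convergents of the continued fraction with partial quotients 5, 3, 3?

5/1, 16/3, 53/10

Using the convergent recurrence p_i = a_i*p_{i-1} + p_{i-2}, q_i = a_i*q_{i-1} + q_{i-2} with p_{-2}=0, p_{-1}=1, q_{-2}=1, q_{-1}=0:
  i=0: a_0=5, p_0 = 5*1 + 0 = 5, q_0 = 5*0 + 1 = 1.
  i=1: a_1=3, p_1 = 3*5 + 1 = 16, q_1 = 3*1 + 0 = 3.
  i=2: a_2=3, p_2 = 3*16 + 5 = 53, q_2 = 3*3 + 1 = 10.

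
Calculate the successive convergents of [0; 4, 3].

Using the convergent recurrence p_i = a_i*p_{i-1} + p_{i-2}, q_i = a_i*q_{i-1} + q_{i-2} with p_{-2}=0, p_{-1}=1, q_{-2}=1, q_{-1}=0:
  i=0: a_0=0, p_0 = 0*1 + 0 = 0, q_0 = 0*0 + 1 = 1.
  i=1: a_1=4, p_1 = 4*0 + 1 = 1, q_1 = 4*1 + 0 = 4.
  i=2: a_2=3, p_2 = 3*1 + 0 = 3, q_2 = 3*4 + 1 = 13.

0/1, 1/4, 3/13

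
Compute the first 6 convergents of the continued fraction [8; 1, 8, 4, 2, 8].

8/1, 9/1, 80/9, 329/37, 738/83, 6233/701

Using the convergent recurrence p_i = a_i*p_{i-1} + p_{i-2}, q_i = a_i*q_{i-1} + q_{i-2} with p_{-2}=0, p_{-1}=1, q_{-2}=1, q_{-1}=0:
  i=0: a_0=8, p_0 = 8*1 + 0 = 8, q_0 = 8*0 + 1 = 1.
  i=1: a_1=1, p_1 = 1*8 + 1 = 9, q_1 = 1*1 + 0 = 1.
  i=2: a_2=8, p_2 = 8*9 + 8 = 80, q_2 = 8*1 + 1 = 9.
  i=3: a_3=4, p_3 = 4*80 + 9 = 329, q_3 = 4*9 + 1 = 37.
  i=4: a_4=2, p_4 = 2*329 + 80 = 738, q_4 = 2*37 + 9 = 83.
  i=5: a_5=8, p_5 = 8*738 + 329 = 6233, q_5 = 8*83 + 37 = 701.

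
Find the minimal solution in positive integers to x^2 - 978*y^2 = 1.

(x, y) = (118337, 3784)

First expand sqrt(978) as a continued fraction. With x_i = (sqrt(978) + m_i)/d_i and (m_0, d_0) = (0, 1): a_0 = floor(sqrt(978)) = 31, since 31^2 = 961 <= 978 < 1024 = 32^2.
Iterate m_{i+1} = d_i*a_i - m_i, d_{i+1} = (978 - m_{i+1}^2)/d_i, a_{i+1} = floor((a_0 + m_{i+1})/d_{i+1}):
  m_1 = 1*31 - 0 = 31, d_1 = (978 - 31^2)/1 = 17/1 = 17, a_1 = floor((31 + 31)/17) = 3.
  m_2 = 17*3 - 31 = 20, d_2 = (978 - 20^2)/17 = 578/17 = 34, a_2 = floor((31 + 20)/34) = 1.
  m_3 = 34*1 - 20 = 14, d_3 = (978 - 14^2)/34 = 782/34 = 23, a_3 = floor((31 + 14)/23) = 1.
  m_4 = 23*1 - 14 = 9, d_4 = (978 - 9^2)/23 = 897/23 = 39, a_4 = floor((31 + 9)/39) = 1.
  m_5 = 39*1 - 9 = 30, d_5 = (978 - 30^2)/39 = 78/39 = 2, a_5 = floor((31 + 30)/2) = 30.
  m_6 = 2*30 - 30 = 30, d_6 = (978 - 30^2)/2 = 78/2 = 39, a_6 = floor((31 + 30)/39) = 1.
  m_7 = 39*1 - 30 = 9, d_7 = (978 - 9^2)/39 = 897/39 = 23, a_7 = floor((31 + 9)/23) = 1.
  m_8 = 23*1 - 9 = 14, d_8 = (978 - 14^2)/23 = 782/23 = 34, a_8 = floor((31 + 14)/34) = 1.
  m_9 = 34*1 - 14 = 20, d_9 = (978 - 20^2)/34 = 578/34 = 17, a_9 = floor((31 + 20)/17) = 3.
  m_10 = 17*3 - 20 = 31, d_10 = (978 - 31^2)/17 = 17/17 = 1, a_10 = floor((31 + 31)/1) = 62.
  m_11 = 1*62 - 31 = 31, d_11 = (978 - 31^2)/1 = 17/1 = 17: (m_11, d_11) = (m_1, d_1) = (31, 17), so from here the quotients repeat a_1, ..., a_10; the period length is 10.
So sqrt(978) = [31; (3, 1, 1, 1, 30, 1, 1, 1, 3, 62)] with period length k = 10.
k is even, so the fundamental solution of x^2 - 978y^2 = 1 is (p_{k-1}, q_{k-1}) = (p_9, q_9); compute convergents through index 9.
Convergents (p_i = a_i*p_{i-1} + p_{i-2}, q_i = a_i*q_{i-1} + q_{i-2} with p_{-2}=0, p_{-1}=1, q_{-2}=1, q_{-1}=0):
  i=0: a_0=31, p_0 = 31*1 + 0 = 31, q_0 = 31*0 + 1 = 1.
  i=1: a_1=3, p_1 = 3*31 + 1 = 94, q_1 = 3*1 + 0 = 3.
  i=2: a_2=1, p_2 = 1*94 + 31 = 125, q_2 = 1*3 + 1 = 4.
  i=3: a_3=1, p_3 = 1*125 + 94 = 219, q_3 = 1*4 + 3 = 7.
  i=4: a_4=1, p_4 = 1*219 + 125 = 344, q_4 = 1*7 + 4 = 11.
  i=5: a_5=30, p_5 = 30*344 + 219 = 10539, q_5 = 30*11 + 7 = 337.
  i=6: a_6=1, p_6 = 1*10539 + 344 = 10883, q_6 = 1*337 + 11 = 348.
  i=7: a_7=1, p_7 = 1*10883 + 10539 = 21422, q_7 = 1*348 + 337 = 685.
  i=8: a_8=1, p_8 = 1*21422 + 10883 = 32305, q_8 = 1*685 + 348 = 1033.
  i=9: a_9=3, p_9 = 3*32305 + 21422 = 118337, q_9 = 3*1033 + 685 = 3784.
Check: 118337^2 - 978*3784^2 = 14003645569 - 14003645568 = 1, so (x, y) = (118337, 3784) solves the equation, and by the theorem it is the least positive solution.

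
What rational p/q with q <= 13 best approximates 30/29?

Expand x = 30/29 as a continued fraction with the Euclidean algorithm:
  30 = 1*29 + 1, so a_0 = 1.
  29 = 29*1 + 0, so a_1 = 29.
so x = [1; 29].
Convergents (p_i = a_i*p_{i-1} + p_{i-2}, q_i = a_i*q_{i-1} + q_{i-2} with p_{-2}=0, p_{-1}=1, q_{-2}=1, q_{-1}=0), until the denominator exceeds 13:
  i=0: a_0=1, p_0 = 1*1 + 0 = 1, q_0 = 1*0 + 1 = 1.
  i=1: a_1=29, p_1 = 29*1 + 1 = 30, q_1 = 29*1 + 0 = 29.
q_1 = 29 > 13, so the last convergent with denominator <= 13 is p_0/q_0 = 1/1.
The closest fraction with denominator <= 13 is either p_0/q_0 or the intermediate fraction (k*p_0 + p_{-1})/(k*q_0 + q_{-1}) with the largest k >= 1 whose denominator stays <= 13; these approach x as k grows, and every other convergent or intermediate fraction in range is farther away.
Largest k: floor((13 - q_{-1})/q_0) = floor((13 - 0)/1) = 13 (using the seeds p_{-1} = 1, q_{-1} = 0).
That gives (13*1 + 1)/(13*1 + 0) = 14/13.
Compare the errors: |x - 1/1| = |30*1 - 1*29|/(29*1) = 1/29, and |x - 14/13| = |30*13 - 14*29|/(29*13) = 16/377.
Cross-multiplying, 1*377 = 377 < 464 = 16*29, so 1/29 is smaller: the convergent 1/1 is closer to x than 14/13.

1/1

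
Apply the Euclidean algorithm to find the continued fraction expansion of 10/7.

[1; 2, 3]

Run the Euclidean algorithm on 10 and 7; the successive quotients are the partial quotients a_0, a_1, ... (each step inverts the fractional part left over by the previous one):
  10 = 1*7 + 3, so a_0 = 1.
  7 = 2*3 + 1, so a_1 = 2.
  3 = 3*1 + 0, so a_2 = 3.
The remainder reaches 0 after 3 divisions, so the expansion has 3 partial quotients, read off in order.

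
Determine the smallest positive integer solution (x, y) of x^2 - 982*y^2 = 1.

First expand sqrt(982) as a continued fraction. With x_i = (sqrt(982) + m_i)/d_i and (m_0, d_0) = (0, 1): a_0 = floor(sqrt(982)) = 31, since 31^2 = 961 <= 982 < 1024 = 32^2.
Iterate m_{i+1} = d_i*a_i - m_i, d_{i+1} = (982 - m_{i+1}^2)/d_i, a_{i+1} = floor((a_0 + m_{i+1})/d_{i+1}):
  m_1 = 1*31 - 0 = 31, d_1 = (982 - 31^2)/1 = 21/1 = 21, a_1 = floor((31 + 31)/21) = 2.
  m_2 = 21*2 - 31 = 11, d_2 = (982 - 11^2)/21 = 861/21 = 41, a_2 = floor((31 + 11)/41) = 1.
  m_3 = 41*1 - 11 = 30, d_3 = (982 - 30^2)/41 = 82/41 = 2, a_3 = floor((31 + 30)/2) = 30.
  m_4 = 2*30 - 30 = 30, d_4 = (982 - 30^2)/2 = 82/2 = 41, a_4 = floor((31 + 30)/41) = 1.
  m_5 = 41*1 - 30 = 11, d_5 = (982 - 11^2)/41 = 861/41 = 21, a_5 = floor((31 + 11)/21) = 2.
  m_6 = 21*2 - 11 = 31, d_6 = (982 - 31^2)/21 = 21/21 = 1, a_6 = floor((31 + 31)/1) = 62.
  m_7 = 1*62 - 31 = 31, d_7 = (982 - 31^2)/1 = 21/1 = 21: (m_7, d_7) = (m_1, d_1) = (31, 21), so from here the quotients repeat a_1, ..., a_6; the period length is 6.
So sqrt(982) = [31; (2, 1, 30, 1, 2, 62)] with period length k = 6.
k is even, so the fundamental solution of x^2 - 982y^2 = 1 is (p_{k-1}, q_{k-1}) = (p_5, q_5); compute convergents through index 5.
Convergents (p_i = a_i*p_{i-1} + p_{i-2}, q_i = a_i*q_{i-1} + q_{i-2} with p_{-2}=0, p_{-1}=1, q_{-2}=1, q_{-1}=0):
  i=0: a_0=31, p_0 = 31*1 + 0 = 31, q_0 = 31*0 + 1 = 1.
  i=1: a_1=2, p_1 = 2*31 + 1 = 63, q_1 = 2*1 + 0 = 2.
  i=2: a_2=1, p_2 = 1*63 + 31 = 94, q_2 = 1*2 + 1 = 3.
  i=3: a_3=30, p_3 = 30*94 + 63 = 2883, q_3 = 30*3 + 2 = 92.
  i=4: a_4=1, p_4 = 1*2883 + 94 = 2977, q_4 = 1*92 + 3 = 95.
  i=5: a_5=2, p_5 = 2*2977 + 2883 = 8837, q_5 = 2*95 + 92 = 282.
Check: 8837^2 - 982*282^2 = 78092569 - 78092568 = 1, so (x, y) = (8837, 282) solves the equation, and by the theorem it is the least positive solution.

(x, y) = (8837, 282)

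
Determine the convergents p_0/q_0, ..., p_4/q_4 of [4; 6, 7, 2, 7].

4/1, 25/6, 179/43, 383/92, 2860/687

Using the convergent recurrence p_i = a_i*p_{i-1} + p_{i-2}, q_i = a_i*q_{i-1} + q_{i-2} with p_{-2}=0, p_{-1}=1, q_{-2}=1, q_{-1}=0:
  i=0: a_0=4, p_0 = 4*1 + 0 = 4, q_0 = 4*0 + 1 = 1.
  i=1: a_1=6, p_1 = 6*4 + 1 = 25, q_1 = 6*1 + 0 = 6.
  i=2: a_2=7, p_2 = 7*25 + 4 = 179, q_2 = 7*6 + 1 = 43.
  i=3: a_3=2, p_3 = 2*179 + 25 = 383, q_3 = 2*43 + 6 = 92.
  i=4: a_4=7, p_4 = 7*383 + 179 = 2860, q_4 = 7*92 + 43 = 687.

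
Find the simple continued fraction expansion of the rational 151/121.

[1; 4, 30]

Run the Euclidean algorithm on 151 and 121; the successive quotients are the partial quotients a_0, a_1, ... (each step inverts the fractional part left over by the previous one):
  151 = 1*121 + 30, so a_0 = 1.
  121 = 4*30 + 1, so a_1 = 4.
  30 = 30*1 + 0, so a_2 = 30.
The remainder reaches 0 after 3 divisions, so the expansion has 3 partial quotients, read off in order.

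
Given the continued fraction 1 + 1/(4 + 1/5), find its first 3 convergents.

1/1, 5/4, 26/21

Using the convergent recurrence p_i = a_i*p_{i-1} + p_{i-2}, q_i = a_i*q_{i-1} + q_{i-2} with p_{-2}=0, p_{-1}=1, q_{-2}=1, q_{-1}=0:
  i=0: a_0=1, p_0 = 1*1 + 0 = 1, q_0 = 1*0 + 1 = 1.
  i=1: a_1=4, p_1 = 4*1 + 1 = 5, q_1 = 4*1 + 0 = 4.
  i=2: a_2=5, p_2 = 5*5 + 1 = 26, q_2 = 5*4 + 1 = 21.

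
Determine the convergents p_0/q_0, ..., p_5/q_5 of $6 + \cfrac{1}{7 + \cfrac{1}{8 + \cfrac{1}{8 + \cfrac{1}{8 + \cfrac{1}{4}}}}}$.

6/1, 43/7, 350/57, 2843/463, 23094/3761, 95219/15507

Using the convergent recurrence p_i = a_i*p_{i-1} + p_{i-2}, q_i = a_i*q_{i-1} + q_{i-2} with p_{-2}=0, p_{-1}=1, q_{-2}=1, q_{-1}=0:
  i=0: a_0=6, p_0 = 6*1 + 0 = 6, q_0 = 6*0 + 1 = 1.
  i=1: a_1=7, p_1 = 7*6 + 1 = 43, q_1 = 7*1 + 0 = 7.
  i=2: a_2=8, p_2 = 8*43 + 6 = 350, q_2 = 8*7 + 1 = 57.
  i=3: a_3=8, p_3 = 8*350 + 43 = 2843, q_3 = 8*57 + 7 = 463.
  i=4: a_4=8, p_4 = 8*2843 + 350 = 23094, q_4 = 8*463 + 57 = 3761.
  i=5: a_5=4, p_5 = 4*23094 + 2843 = 95219, q_5 = 4*3761 + 463 = 15507.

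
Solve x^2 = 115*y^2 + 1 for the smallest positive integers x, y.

(x, y) = (1126, 105)

First expand sqrt(115) as a continued fraction. With x_i = (sqrt(115) + m_i)/d_i and (m_0, d_0) = (0, 1): a_0 = floor(sqrt(115)) = 10, since 10^2 = 100 <= 115 < 121 = 11^2.
Iterate m_{i+1} = d_i*a_i - m_i, d_{i+1} = (115 - m_{i+1}^2)/d_i, a_{i+1} = floor((a_0 + m_{i+1})/d_{i+1}):
  m_1 = 1*10 - 0 = 10, d_1 = (115 - 10^2)/1 = 15/1 = 15, a_1 = floor((10 + 10)/15) = 1.
  m_2 = 15*1 - 10 = 5, d_2 = (115 - 5^2)/15 = 90/15 = 6, a_2 = floor((10 + 5)/6) = 2.
  m_3 = 6*2 - 5 = 7, d_3 = (115 - 7^2)/6 = 66/6 = 11, a_3 = floor((10 + 7)/11) = 1.
  m_4 = 11*1 - 7 = 4, d_4 = (115 - 4^2)/11 = 99/11 = 9, a_4 = floor((10 + 4)/9) = 1.
  m_5 = 9*1 - 4 = 5, d_5 = (115 - 5^2)/9 = 90/9 = 10, a_5 = floor((10 + 5)/10) = 1.
  m_6 = 10*1 - 5 = 5, d_6 = (115 - 5^2)/10 = 90/10 = 9, a_6 = floor((10 + 5)/9) = 1.
  m_7 = 9*1 - 5 = 4, d_7 = (115 - 4^2)/9 = 99/9 = 11, a_7 = floor((10 + 4)/11) = 1.
  m_8 = 11*1 - 4 = 7, d_8 = (115 - 7^2)/11 = 66/11 = 6, a_8 = floor((10 + 7)/6) = 2.
  m_9 = 6*2 - 7 = 5, d_9 = (115 - 5^2)/6 = 90/6 = 15, a_9 = floor((10 + 5)/15) = 1.
  m_10 = 15*1 - 5 = 10, d_10 = (115 - 10^2)/15 = 15/15 = 1, a_10 = floor((10 + 10)/1) = 20.
  m_11 = 1*20 - 10 = 10, d_11 = (115 - 10^2)/1 = 15/1 = 15: (m_11, d_11) = (m_1, d_1) = (10, 15), so from here the quotients repeat a_1, ..., a_10; the period length is 10.
So sqrt(115) = [10; (1, 2, 1, 1, 1, 1, 1, 2, 1, 20)] with period length k = 10.
k is even, so the fundamental solution of x^2 - 115y^2 = 1 is (p_{k-1}, q_{k-1}) = (p_9, q_9); compute convergents through index 9.
Convergents (p_i = a_i*p_{i-1} + p_{i-2}, q_i = a_i*q_{i-1} + q_{i-2} with p_{-2}=0, p_{-1}=1, q_{-2}=1, q_{-1}=0):
  i=0: a_0=10, p_0 = 10*1 + 0 = 10, q_0 = 10*0 + 1 = 1.
  i=1: a_1=1, p_1 = 1*10 + 1 = 11, q_1 = 1*1 + 0 = 1.
  i=2: a_2=2, p_2 = 2*11 + 10 = 32, q_2 = 2*1 + 1 = 3.
  i=3: a_3=1, p_3 = 1*32 + 11 = 43, q_3 = 1*3 + 1 = 4.
  i=4: a_4=1, p_4 = 1*43 + 32 = 75, q_4 = 1*4 + 3 = 7.
  i=5: a_5=1, p_5 = 1*75 + 43 = 118, q_5 = 1*7 + 4 = 11.
  i=6: a_6=1, p_6 = 1*118 + 75 = 193, q_6 = 1*11 + 7 = 18.
  i=7: a_7=1, p_7 = 1*193 + 118 = 311, q_7 = 1*18 + 11 = 29.
  i=8: a_8=2, p_8 = 2*311 + 193 = 815, q_8 = 2*29 + 18 = 76.
  i=9: a_9=1, p_9 = 1*815 + 311 = 1126, q_9 = 1*76 + 29 = 105.
Check: 1126^2 - 115*105^2 = 1267876 - 1267875 = 1, so (x, y) = (1126, 105) solves the equation, and by the theorem it is the least positive solution.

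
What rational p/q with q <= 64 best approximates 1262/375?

Expand x = 1262/375 as a continued fraction with the Euclidean algorithm:
  1262 = 3*375 + 137, so a_0 = 3.
  375 = 2*137 + 101, so a_1 = 2.
  137 = 1*101 + 36, so a_2 = 1.
  101 = 2*36 + 29, so a_3 = 2.
  36 = 1*29 + 7, so a_4 = 1.
  29 = 4*7 + 1, so a_5 = 4.
  7 = 7*1 + 0, so a_6 = 7.
so x = [3; 2, 1, 2, 1, 4, 7].
Convergents (p_i = a_i*p_{i-1} + p_{i-2}, q_i = a_i*q_{i-1} + q_{i-2} with p_{-2}=0, p_{-1}=1, q_{-2}=1, q_{-1}=0), until the denominator exceeds 64:
  i=0: a_0=3, p_0 = 3*1 + 0 = 3, q_0 = 3*0 + 1 = 1.
  i=1: a_1=2, p_1 = 2*3 + 1 = 7, q_1 = 2*1 + 0 = 2.
  i=2: a_2=1, p_2 = 1*7 + 3 = 10, q_2 = 1*2 + 1 = 3.
  i=3: a_3=2, p_3 = 2*10 + 7 = 27, q_3 = 2*3 + 2 = 8.
  i=4: a_4=1, p_4 = 1*27 + 10 = 37, q_4 = 1*8 + 3 = 11.
  i=5: a_5=4, p_5 = 4*37 + 27 = 175, q_5 = 4*11 + 8 = 52.
  i=6: a_6=7, p_6 = 7*175 + 37 = 1262, q_6 = 7*52 + 11 = 375.
q_6 = 375 > 64, so the last convergent with denominator <= 64 is p_5/q_5 = 175/52.
The closest fraction with denominator <= 64 is either p_5/q_5 or the intermediate fraction (k*p_5 + p_4)/(k*q_5 + q_4) with the largest k >= 1 whose denominator stays <= 64; these approach x as k grows, and every other convergent or intermediate fraction in range is farther away.
Largest k: floor((64 - q_4)/q_5) = floor((64 - 11)/52) = 1.
That gives (1*175 + 37)/(1*52 + 11) = 212/63.
Compare the errors: |x - 175/52| = |1262*52 - 175*375|/(375*52) = 1/19500, and |x - 212/63| = |1262*63 - 212*375|/(375*63) = 6/23625.
Cross-multiplying, 1*23625 = 23625 < 117000 = 6*19500, so 1/19500 is smaller: the convergent 175/52 is closer to x than 212/63.

175/52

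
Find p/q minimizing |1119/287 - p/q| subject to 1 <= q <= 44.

39/10

Expand x = 1119/287 as a continued fraction with the Euclidean algorithm:
  1119 = 3*287 + 258, so a_0 = 3.
  287 = 1*258 + 29, so a_1 = 1.
  258 = 8*29 + 26, so a_2 = 8.
  29 = 1*26 + 3, so a_3 = 1.
  26 = 8*3 + 2, so a_4 = 8.
  3 = 1*2 + 1, so a_5 = 1.
  2 = 2*1 + 0, so a_6 = 2.
so x = [3; 1, 8, 1, 8, 1, 2].
Convergents (p_i = a_i*p_{i-1} + p_{i-2}, q_i = a_i*q_{i-1} + q_{i-2} with p_{-2}=0, p_{-1}=1, q_{-2}=1, q_{-1}=0), until the denominator exceeds 44:
  i=0: a_0=3, p_0 = 3*1 + 0 = 3, q_0 = 3*0 + 1 = 1.
  i=1: a_1=1, p_1 = 1*3 + 1 = 4, q_1 = 1*1 + 0 = 1.
  i=2: a_2=8, p_2 = 8*4 + 3 = 35, q_2 = 8*1 + 1 = 9.
  i=3: a_3=1, p_3 = 1*35 + 4 = 39, q_3 = 1*9 + 1 = 10.
  i=4: a_4=8, p_4 = 8*39 + 35 = 347, q_4 = 8*10 + 9 = 89.
q_4 = 89 > 44, so the last convergent with denominator <= 44 is p_3/q_3 = 39/10.
The closest fraction with denominator <= 44 is either p_3/q_3 or the intermediate fraction (k*p_3 + p_2)/(k*q_3 + q_2) with the largest k >= 1 whose denominator stays <= 44; these approach x as k grows, and every other convergent or intermediate fraction in range is farther away.
Largest k: floor((44 - q_2)/q_3) = floor((44 - 9)/10) = 3.
That gives (3*39 + 35)/(3*10 + 9) = 152/39.
Compare the errors: |x - 39/10| = |1119*10 - 39*287|/(287*10) = 3/2870, and |x - 152/39| = |1119*39 - 152*287|/(287*39) = 17/11193.
Cross-multiplying, 3*11193 = 33579 < 48790 = 17*2870, so 3/2870 is smaller: the convergent 39/10 is closer to x than 152/39.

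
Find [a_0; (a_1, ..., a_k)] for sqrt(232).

Write x_i = (sqrt(232) + m_i)/d_i with (m_0, d_0) = (0, 1). a_0 = floor(sqrt(232)) = 15, since 15^2 = 225 <= 232 < 256 = 16^2.
Iterate m_{i+1} = d_i*a_i - m_i, d_{i+1} = (232 - m_{i+1}^2)/d_i, a_{i+1} = floor((a_0 + m_{i+1})/d_{i+1}):
  m_1 = 1*15 - 0 = 15, d_1 = (232 - 15^2)/1 = 7/1 = 7, a_1 = floor((15 + 15)/7) = 4.
  m_2 = 7*4 - 15 = 13, d_2 = (232 - 13^2)/7 = 63/7 = 9, a_2 = floor((15 + 13)/9) = 3.
  m_3 = 9*3 - 13 = 14, d_3 = (232 - 14^2)/9 = 36/9 = 4, a_3 = floor((15 + 14)/4) = 7.
  m_4 = 4*7 - 14 = 14, d_4 = (232 - 14^2)/4 = 36/4 = 9, a_4 = floor((15 + 14)/9) = 3.
  m_5 = 9*3 - 14 = 13, d_5 = (232 - 13^2)/9 = 63/9 = 7, a_5 = floor((15 + 13)/7) = 4.
  m_6 = 7*4 - 13 = 15, d_6 = (232 - 15^2)/7 = 7/7 = 1, a_6 = floor((15 + 15)/1) = 30.
  m_7 = 1*30 - 15 = 15, d_7 = (232 - 15^2)/1 = 7/1 = 7: (m_7, d_7) = (m_1, d_1) = (15, 7), so from here the quotients repeat a_1, ..., a_6; the period length is 6.
Hence the expansion of sqrt(232) is a_0 = 15 followed by the repeating block 4, 3, 7, 3, 4, 30 (period 6).

[15; (4, 3, 7, 3, 4, 30)]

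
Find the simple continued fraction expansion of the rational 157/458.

Run the Euclidean algorithm on 157 and 458; the successive quotients are the partial quotients a_0, a_1, ... (each step inverts the fractional part left over by the previous one):
  157 = 0*458 + 157, so a_0 = 0.
  458 = 2*157 + 144, so a_1 = 2.
  157 = 1*144 + 13, so a_2 = 1.
  144 = 11*13 + 1, so a_3 = 11.
  13 = 13*1 + 0, so a_4 = 13.
The remainder reaches 0 after 5 divisions, so the expansion has 5 partial quotients, read off in order.

[0; 2, 1, 11, 13]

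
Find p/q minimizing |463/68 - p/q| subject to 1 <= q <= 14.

Expand x = 463/68 as a continued fraction with the Euclidean algorithm:
  463 = 6*68 + 55, so a_0 = 6.
  68 = 1*55 + 13, so a_1 = 1.
  55 = 4*13 + 3, so a_2 = 4.
  13 = 4*3 + 1, so a_3 = 4.
  3 = 3*1 + 0, so a_4 = 3.
so x = [6; 1, 4, 4, 3].
Convergents (p_i = a_i*p_{i-1} + p_{i-2}, q_i = a_i*q_{i-1} + q_{i-2} with p_{-2}=0, p_{-1}=1, q_{-2}=1, q_{-1}=0), until the denominator exceeds 14:
  i=0: a_0=6, p_0 = 6*1 + 0 = 6, q_0 = 6*0 + 1 = 1.
  i=1: a_1=1, p_1 = 1*6 + 1 = 7, q_1 = 1*1 + 0 = 1.
  i=2: a_2=4, p_2 = 4*7 + 6 = 34, q_2 = 4*1 + 1 = 5.
  i=3: a_3=4, p_3 = 4*34 + 7 = 143, q_3 = 4*5 + 1 = 21.
q_3 = 21 > 14, so the last convergent with denominator <= 14 is p_2/q_2 = 34/5.
The closest fraction with denominator <= 14 is either p_2/q_2 or the intermediate fraction (k*p_2 + p_1)/(k*q_2 + q_1) with the largest k >= 1 whose denominator stays <= 14; these approach x as k grows, and every other convergent or intermediate fraction in range is farther away.
Largest k: floor((14 - q_1)/q_2) = floor((14 - 1)/5) = 2.
That gives (2*34 + 7)/(2*5 + 1) = 75/11.
Compare the errors: |x - 34/5| = |463*5 - 34*68|/(68*5) = 3/340, and |x - 75/11| = |463*11 - 75*68|/(68*11) = 7/748.
Cross-multiplying, 3*748 = 2244 < 2380 = 7*340, so 3/340 is smaller: the convergent 34/5 is closer to x than 75/11.

34/5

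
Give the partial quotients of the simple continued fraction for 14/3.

Run the Euclidean algorithm on 14 and 3; the successive quotients are the partial quotients a_0, a_1, ... (each step inverts the fractional part left over by the previous one):
  14 = 4*3 + 2, so a_0 = 4.
  3 = 1*2 + 1, so a_1 = 1.
  2 = 2*1 + 0, so a_2 = 2.
The remainder reaches 0 after 3 divisions, so the expansion has 3 partial quotients, read off in order.

[4; 1, 2]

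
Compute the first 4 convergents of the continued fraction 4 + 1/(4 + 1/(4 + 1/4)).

4/1, 17/4, 72/17, 305/72

Using the convergent recurrence p_i = a_i*p_{i-1} + p_{i-2}, q_i = a_i*q_{i-1} + q_{i-2} with p_{-2}=0, p_{-1}=1, q_{-2}=1, q_{-1}=0:
  i=0: a_0=4, p_0 = 4*1 + 0 = 4, q_0 = 4*0 + 1 = 1.
  i=1: a_1=4, p_1 = 4*4 + 1 = 17, q_1 = 4*1 + 0 = 4.
  i=2: a_2=4, p_2 = 4*17 + 4 = 72, q_2 = 4*4 + 1 = 17.
  i=3: a_3=4, p_3 = 4*72 + 17 = 305, q_3 = 4*17 + 4 = 72.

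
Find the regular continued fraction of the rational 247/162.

[1; 1, 1, 9, 1, 1, 1, 2]

Run the Euclidean algorithm on 247 and 162; the successive quotients are the partial quotients a_0, a_1, ... (each step inverts the fractional part left over by the previous one):
  247 = 1*162 + 85, so a_0 = 1.
  162 = 1*85 + 77, so a_1 = 1.
  85 = 1*77 + 8, so a_2 = 1.
  77 = 9*8 + 5, so a_3 = 9.
  8 = 1*5 + 3, so a_4 = 1.
  5 = 1*3 + 2, so a_5 = 1.
  3 = 1*2 + 1, so a_6 = 1.
  2 = 2*1 + 0, so a_7 = 2.
The remainder reaches 0 after 8 divisions, so the expansion has 8 partial quotients, read off in order.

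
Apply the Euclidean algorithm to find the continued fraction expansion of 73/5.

Run the Euclidean algorithm on 73 and 5; the successive quotients are the partial quotients a_0, a_1, ... (each step inverts the fractional part left over by the previous one):
  73 = 14*5 + 3, so a_0 = 14.
  5 = 1*3 + 2, so a_1 = 1.
  3 = 1*2 + 1, so a_2 = 1.
  2 = 2*1 + 0, so a_3 = 2.
The remainder reaches 0 after 4 divisions, so the expansion has 4 partial quotients, read off in order.

[14; 1, 1, 2]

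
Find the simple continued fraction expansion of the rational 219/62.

[3; 1, 1, 7, 4]

Run the Euclidean algorithm on 219 and 62; the successive quotients are the partial quotients a_0, a_1, ... (each step inverts the fractional part left over by the previous one):
  219 = 3*62 + 33, so a_0 = 3.
  62 = 1*33 + 29, so a_1 = 1.
  33 = 1*29 + 4, so a_2 = 1.
  29 = 7*4 + 1, so a_3 = 7.
  4 = 4*1 + 0, so a_4 = 4.
The remainder reaches 0 after 5 divisions, so the expansion has 5 partial quotients, read off in order.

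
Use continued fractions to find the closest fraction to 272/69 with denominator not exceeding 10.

39/10

Expand x = 272/69 as a continued fraction with the Euclidean algorithm:
  272 = 3*69 + 65, so a_0 = 3.
  69 = 1*65 + 4, so a_1 = 1.
  65 = 16*4 + 1, so a_2 = 16.
  4 = 4*1 + 0, so a_3 = 4.
so x = [3; 1, 16, 4].
Convergents (p_i = a_i*p_{i-1} + p_{i-2}, q_i = a_i*q_{i-1} + q_{i-2} with p_{-2}=0, p_{-1}=1, q_{-2}=1, q_{-1}=0), until the denominator exceeds 10:
  i=0: a_0=3, p_0 = 3*1 + 0 = 3, q_0 = 3*0 + 1 = 1.
  i=1: a_1=1, p_1 = 1*3 + 1 = 4, q_1 = 1*1 + 0 = 1.
  i=2: a_2=16, p_2 = 16*4 + 3 = 67, q_2 = 16*1 + 1 = 17.
q_2 = 17 > 10, so the last convergent with denominator <= 10 is p_1/q_1 = 4/1.
The closest fraction with denominator <= 10 is either p_1/q_1 or the intermediate fraction (k*p_1 + p_0)/(k*q_1 + q_0) with the largest k >= 1 whose denominator stays <= 10; these approach x as k grows, and every other convergent or intermediate fraction in range is farther away.
Largest k: floor((10 - q_0)/q_1) = floor((10 - 1)/1) = 9.
That gives (9*4 + 3)/(9*1 + 1) = 39/10.
Compare the errors: |x - 4/1| = |272*1 - 4*69|/(69*1) = 4/69, and |x - 39/10| = |272*10 - 39*69|/(69*10) = 29/690.
Cross-multiplying, 29*69 = 2001 < 2760 = 4*690, so 29/690 is smaller: the intermediate fraction 39/10 is closer to x than 4/1.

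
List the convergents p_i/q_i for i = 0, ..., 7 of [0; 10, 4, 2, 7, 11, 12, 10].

0/1, 1/10, 4/41, 9/92, 67/685, 746/7627, 9019/92209, 90936/929717

Using the convergent recurrence p_i = a_i*p_{i-1} + p_{i-2}, q_i = a_i*q_{i-1} + q_{i-2} with p_{-2}=0, p_{-1}=1, q_{-2}=1, q_{-1}=0:
  i=0: a_0=0, p_0 = 0*1 + 0 = 0, q_0 = 0*0 + 1 = 1.
  i=1: a_1=10, p_1 = 10*0 + 1 = 1, q_1 = 10*1 + 0 = 10.
  i=2: a_2=4, p_2 = 4*1 + 0 = 4, q_2 = 4*10 + 1 = 41.
  i=3: a_3=2, p_3 = 2*4 + 1 = 9, q_3 = 2*41 + 10 = 92.
  i=4: a_4=7, p_4 = 7*9 + 4 = 67, q_4 = 7*92 + 41 = 685.
  i=5: a_5=11, p_5 = 11*67 + 9 = 746, q_5 = 11*685 + 92 = 7627.
  i=6: a_6=12, p_6 = 12*746 + 67 = 9019, q_6 = 12*7627 + 685 = 92209.
  i=7: a_7=10, p_7 = 10*9019 + 746 = 90936, q_7 = 10*92209 + 7627 = 929717.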